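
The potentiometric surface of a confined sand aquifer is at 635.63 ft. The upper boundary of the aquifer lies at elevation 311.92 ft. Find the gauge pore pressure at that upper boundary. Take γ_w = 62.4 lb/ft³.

Pressure head at the aquifer top: ψ = h − z = 635.63 − 311.92 = 323.71 ft.
P = γψ/144 = 62.4 × 323.71 / 144 = 140 psi.

P ≈ 140 psi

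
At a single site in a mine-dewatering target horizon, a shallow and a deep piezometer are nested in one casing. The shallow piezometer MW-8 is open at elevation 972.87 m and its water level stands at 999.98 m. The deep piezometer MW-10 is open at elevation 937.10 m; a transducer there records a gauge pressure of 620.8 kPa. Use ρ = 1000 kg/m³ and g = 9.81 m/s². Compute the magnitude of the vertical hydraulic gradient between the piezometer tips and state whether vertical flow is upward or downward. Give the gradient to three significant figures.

Total head at MW-8: h = 999.98 m (water level in the standpipe).
Pressure head at MW-10: ψ = P/(ρg) = 620.8×1000 / (1000 × 9.81) = 63.28 m.
Total head at MW-10: h = z + ψ = 937.10 + 63.28 = 1000.38 m.
Δh = h(MW-8) − h(MW-10) = 999.98 − 1000.38 = -0.40 m.
Vertical separation Δz = 972.87 − 937.10 = 35.77 m.
|i_v| = |Δh| / Δz = 0.40 / 35.77 = 0.0112.
Head is higher in the deep piezometer, so vertical flow is upward (discharge condition).

|i_v| ≈ 0.0112; vertical flow is upward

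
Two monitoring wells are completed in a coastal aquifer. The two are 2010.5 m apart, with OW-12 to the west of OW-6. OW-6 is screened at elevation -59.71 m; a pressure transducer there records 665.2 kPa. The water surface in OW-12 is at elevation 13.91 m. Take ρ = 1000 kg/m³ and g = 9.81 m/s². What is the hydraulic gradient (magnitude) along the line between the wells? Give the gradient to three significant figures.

i ≈ 0.00289

Pressure head at OW-6: ψ = P/(ρg) = 665.2×1000 / (1000 × 9.81) = 67.81 m.
Total head at OW-6: h = z + ψ = -59.71 + 67.81 = 8.10 m.
Total head at OW-12: h = 13.91 m (water level in the piezometer is the total head).
Head difference: h(OW-6) − h(OW-12) = 8.10 − 13.91 = -5.81 m.
Hydraulic gradient: i = |Δh| / L = 5.81 / 2010.5 = 0.00289.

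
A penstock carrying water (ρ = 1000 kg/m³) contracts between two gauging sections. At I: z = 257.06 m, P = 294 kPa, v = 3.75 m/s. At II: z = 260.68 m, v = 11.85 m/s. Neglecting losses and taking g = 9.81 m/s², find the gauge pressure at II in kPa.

P₂ ≈ 195 kPa

Pressure head at I: ψ₁ = P₁/(ρg) = 294×1000 / (1000 × 9.81) = 29.97 m.
Velocity heads: v₁²/2g = 3.75²/19.62 = 0.717 m; v₂²/2g = 11.85²/19.62 = 7.157 m.
Total head H = z₁ + ψ₁ + v₁²/2g = 257.06 + 29.97 + 0.717 = 287.75 m.
ψ₂ = H − z₂ − v₂²/2g = 287.75 − 260.68 − 7.157 = 19.91 m.
P₂ = ρgψ₂ = 1000 × 9.81 × 19.91 ≈ 195 kPa.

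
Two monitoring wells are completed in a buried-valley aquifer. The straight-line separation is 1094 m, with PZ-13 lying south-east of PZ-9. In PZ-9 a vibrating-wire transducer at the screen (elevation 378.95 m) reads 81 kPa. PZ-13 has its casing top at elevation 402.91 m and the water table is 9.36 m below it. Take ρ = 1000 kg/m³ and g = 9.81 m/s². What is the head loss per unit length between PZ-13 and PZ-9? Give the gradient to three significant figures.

Pressure head at PZ-9: ψ = P/(ρg) = 81×1000 / (1000 × 9.81) = 8.26 m.
Total head at PZ-9: h = z + ψ = 378.95 + 8.26 = 387.21 m.
Total head at PZ-13: h = 402.91 − 9.36 = 393.55 m.
Head difference: h(PZ-9) − h(PZ-13) = 387.21 − 393.55 = -6.34 m.
Hydraulic gradient: i = |Δh| / L = 6.34 / 1094 = 0.00580.

i ≈ 0.00580 m/m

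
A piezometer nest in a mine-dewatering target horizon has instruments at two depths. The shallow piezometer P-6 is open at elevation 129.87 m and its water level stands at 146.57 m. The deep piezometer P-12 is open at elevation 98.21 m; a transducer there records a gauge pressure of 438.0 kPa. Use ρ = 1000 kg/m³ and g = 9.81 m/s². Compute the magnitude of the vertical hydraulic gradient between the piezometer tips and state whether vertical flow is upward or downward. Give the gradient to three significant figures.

Total head at P-6: h = 146.57 m (water level in the standpipe).
Pressure head at P-12: ψ = P/(ρg) = 438.0×1000 / (1000 × 9.81) = 44.65 m.
Total head at P-12: h = z + ψ = 98.21 + 44.65 = 142.86 m.
Δh = h(P-6) − h(P-12) = 146.57 − 142.86 = 3.71 m.
Vertical separation Δz = 129.87 − 98.21 = 31.66 m.
|i_v| = |Δh| / Δz = 3.71 / 31.66 = 0.117.
Head is higher in the shallow piezometer, so vertical flow is downward (recharge condition).

|i_v| ≈ 0.117; vertical flow is downward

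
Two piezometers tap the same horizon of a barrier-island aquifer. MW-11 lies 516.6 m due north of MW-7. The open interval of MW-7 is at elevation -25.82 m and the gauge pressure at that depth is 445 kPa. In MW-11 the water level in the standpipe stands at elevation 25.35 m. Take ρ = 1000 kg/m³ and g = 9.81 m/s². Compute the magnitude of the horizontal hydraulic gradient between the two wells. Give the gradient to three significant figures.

Pressure head at MW-7: ψ = P/(ρg) = 445×1000 / (1000 × 9.81) = 45.36 m.
Total head at MW-7: h = z + ψ = -25.82 + 45.36 = 19.54 m.
Total head at MW-11: h = 25.35 m (water level in the piezometer is the total head).
Head difference: h(MW-7) − h(MW-11) = 19.54 − 25.35 = -5.81 m.
Hydraulic gradient: i = |Δh| / L = 5.81 / 516.6 = 0.0112.

i ≈ 0.0112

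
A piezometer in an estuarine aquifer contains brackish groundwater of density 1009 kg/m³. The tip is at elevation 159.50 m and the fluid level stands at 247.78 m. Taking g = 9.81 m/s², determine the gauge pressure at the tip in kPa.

P ≈ 874 kPa

Pressure head ψ = h − z = 247.78 − 159.50 = 88.28 m.
P = ρgψ = 1009 × 9.81 × 88.28 = 873821 Pa ≈ 874 kPa.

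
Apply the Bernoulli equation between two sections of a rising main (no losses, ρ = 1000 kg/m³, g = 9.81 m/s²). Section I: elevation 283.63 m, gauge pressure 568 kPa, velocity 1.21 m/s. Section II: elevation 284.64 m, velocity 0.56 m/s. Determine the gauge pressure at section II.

P₂ ≈ 559 kPa

Pressure head at I: ψ₁ = P₁/(ρg) = 568×1000 / (1000 × 9.81) = 57.90 m.
Velocity heads: v₁²/2g = 1.21²/19.62 = 0.075 m; v₂²/2g = 0.56²/19.62 = 0.016 m.
Total head H = z₁ + ψ₁ + v₁²/2g = 283.63 + 57.90 + 0.075 = 341.60 m.
ψ₂ = H − z₂ − v₂²/2g = 341.60 − 284.64 − 0.016 = 56.94 m.
P₂ = ρgψ₂ = 1000 × 9.81 × 56.94 ≈ 559 kPa.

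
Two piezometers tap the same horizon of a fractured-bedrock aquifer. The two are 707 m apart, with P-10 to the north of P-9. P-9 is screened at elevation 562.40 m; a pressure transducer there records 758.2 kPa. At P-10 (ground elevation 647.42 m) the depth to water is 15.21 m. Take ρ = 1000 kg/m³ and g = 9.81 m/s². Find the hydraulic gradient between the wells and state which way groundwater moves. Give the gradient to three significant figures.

i ≈ 0.0106; groundwater flows toward the north

Pressure head at P-9: ψ = P/(ρg) = 758.2×1000 / (1000 × 9.81) = 77.29 m.
Total head at P-9: h = z + ψ = 562.40 + 77.29 = 639.69 m.
Total head at P-10: h = 647.42 − 15.21 = 632.21 m.
Head difference: h(P-9) − h(P-10) = 639.69 − 632.21 = 7.48 m.
Hydraulic gradient: i = |Δh| / L = 7.48 / 707 = 0.0106.
Flow is from higher to lower head: from P-9 toward P-10, i.e. toward the north.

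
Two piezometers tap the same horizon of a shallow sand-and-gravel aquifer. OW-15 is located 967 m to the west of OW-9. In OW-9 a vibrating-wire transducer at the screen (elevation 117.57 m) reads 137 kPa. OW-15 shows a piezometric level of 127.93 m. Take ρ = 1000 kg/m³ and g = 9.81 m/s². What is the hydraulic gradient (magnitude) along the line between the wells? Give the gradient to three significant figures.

i ≈ 0.00373

Pressure head at OW-9: ψ = P/(ρg) = 137×1000 / (1000 × 9.81) = 13.97 m.
Total head at OW-9: h = z + ψ = 117.57 + 13.97 = 131.54 m.
Total head at OW-15: h = 127.93 m (water level in the piezometer is the total head).
Head difference: h(OW-9) − h(OW-15) = 131.54 − 127.93 = 3.61 m.
Hydraulic gradient: i = |Δh| / L = 3.61 / 967 = 0.00373.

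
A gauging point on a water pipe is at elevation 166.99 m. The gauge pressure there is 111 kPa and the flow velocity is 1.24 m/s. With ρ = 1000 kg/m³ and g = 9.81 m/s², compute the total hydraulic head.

Pressure head ψ = P/(ρg) = 111×1000 / (1000 × 9.81) = 11.31 m.
Velocity head = v²/(2g) = 1.24² / (2 × 9.81) = 0.078 m.
h = z + ψ + v²/(2g) = 166.99 + 11.31 + 0.078 = 178.38 m.

h ≈ 178.38 m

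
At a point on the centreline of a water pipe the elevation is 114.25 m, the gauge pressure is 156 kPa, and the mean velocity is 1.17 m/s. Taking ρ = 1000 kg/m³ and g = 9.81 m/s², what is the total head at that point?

h ≈ 130.22 m

Pressure head ψ = P/(ρg) = 156×1000 / (1000 × 9.81) = 15.90 m.
Velocity head = v²/(2g) = 1.17² / (2 × 9.81) = 0.070 m.
h = z + ψ + v²/(2g) = 114.25 + 15.90 + 0.070 = 130.22 m.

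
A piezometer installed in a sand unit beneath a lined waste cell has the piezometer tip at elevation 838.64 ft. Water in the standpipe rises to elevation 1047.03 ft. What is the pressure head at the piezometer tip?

Total head h = 1047.03 ft (the water-surface elevation in the piezometer).
Pressure head ψ = h − z = 1047.03 − 838.64 = 208.39 ft.

ψ ≈ 208.39 ft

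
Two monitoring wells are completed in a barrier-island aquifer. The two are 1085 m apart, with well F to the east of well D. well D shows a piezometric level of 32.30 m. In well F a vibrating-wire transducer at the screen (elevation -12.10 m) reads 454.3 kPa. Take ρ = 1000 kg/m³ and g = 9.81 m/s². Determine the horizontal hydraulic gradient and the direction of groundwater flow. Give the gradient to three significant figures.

Total head at well D: h = 32.30 m (water level in the piezometer is the total head).
Pressure head at well F: ψ = P/(ρg) = 454.3×1000 / (1000 × 9.81) = 46.31 m.
Total head at well F: h = z + ψ = -12.10 + 46.31 = 34.21 m.
Head difference: h(well D) − h(well F) = 32.30 − 34.21 = -1.91 m.
Hydraulic gradient: i = |Δh| / L = 1.91 / 1085 = 0.00176.
Flow is from higher to lower head: from well F toward well D, i.e. toward the west.

i ≈ 0.00176; groundwater flows toward the west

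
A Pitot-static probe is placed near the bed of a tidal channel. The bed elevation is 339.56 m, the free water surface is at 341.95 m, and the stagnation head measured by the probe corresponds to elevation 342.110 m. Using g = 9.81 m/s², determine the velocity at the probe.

v ≈ 1.77 m/s

Near the bed, under hydrostatic conditions, the piezometric head (z + ψ) equals the free-surface elevation, 341.95 m.
Velocity head = total − piezometric = 342.110 − 341.95 = 0.160 m.
v = √(2g·h_v) = √(2 × 9.81 × 0.160) = 1.77 m/s.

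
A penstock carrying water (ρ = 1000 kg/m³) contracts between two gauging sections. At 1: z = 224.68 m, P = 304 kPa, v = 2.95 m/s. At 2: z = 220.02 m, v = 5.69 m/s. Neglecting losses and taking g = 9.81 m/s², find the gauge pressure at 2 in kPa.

P₂ ≈ 338 kPa

Pressure head at 1: ψ₁ = P₁/(ρg) = 304×1000 / (1000 × 9.81) = 30.99 m.
Velocity heads: v₁²/2g = 2.95²/19.62 = 0.444 m; v₂²/2g = 5.69²/19.62 = 1.650 m.
Total head H = z₁ + ψ₁ + v₁²/2g = 224.68 + 30.99 + 0.444 = 256.11 m.
ψ₂ = H − z₂ − v₂²/2g = 256.11 − 220.02 − 1.650 = 34.44 m.
P₂ = ρgψ₂ = 1000 × 9.81 × 34.44 ≈ 338 kPa.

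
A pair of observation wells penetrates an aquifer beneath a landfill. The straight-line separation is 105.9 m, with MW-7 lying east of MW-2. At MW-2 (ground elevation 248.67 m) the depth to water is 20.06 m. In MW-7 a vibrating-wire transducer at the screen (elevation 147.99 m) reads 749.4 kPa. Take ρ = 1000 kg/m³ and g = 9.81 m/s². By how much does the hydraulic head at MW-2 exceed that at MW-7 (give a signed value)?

Δh ≈ 4.23 m

Total head at MW-2: h = 248.67 − 20.06 = 228.61 m.
Pressure head at MW-7: ψ = P/(ρg) = 749.4×1000 / (1000 × 9.81) = 76.39 m.
Total head at MW-7: h = z + ψ = 147.99 + 76.39 = 224.38 m.
Head difference: h(MW-2) − h(MW-7) = 228.61 − 224.38 = 4.23 m.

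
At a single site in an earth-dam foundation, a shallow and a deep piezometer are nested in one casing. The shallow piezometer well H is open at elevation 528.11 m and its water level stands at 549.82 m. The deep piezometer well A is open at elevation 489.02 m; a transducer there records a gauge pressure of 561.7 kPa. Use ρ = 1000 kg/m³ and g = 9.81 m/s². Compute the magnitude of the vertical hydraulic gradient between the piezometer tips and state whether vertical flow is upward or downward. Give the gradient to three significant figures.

|i_v| ≈ 0.0906; vertical flow is downward

Total head at well H: h = 549.82 m (water level in the standpipe).
Pressure head at well A: ψ = P/(ρg) = 561.7×1000 / (1000 × 9.81) = 57.26 m.
Total head at well A: h = z + ψ = 489.02 + 57.26 = 546.28 m.
Δh = h(well H) − h(well A) = 549.82 − 546.28 = 3.54 m.
Vertical separation Δz = 528.11 − 489.02 = 39.09 m.
|i_v| = |Δh| / Δz = 3.54 / 39.09 = 0.0906.
Head is higher in the shallow piezometer, so vertical flow is downward (recharge condition).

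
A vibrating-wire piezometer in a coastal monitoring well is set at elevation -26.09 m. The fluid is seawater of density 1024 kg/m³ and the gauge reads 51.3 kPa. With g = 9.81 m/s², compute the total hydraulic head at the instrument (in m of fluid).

h ≈ -20.98 m

ψ = P/(ρg) = 51.3×1000 / (1024 × 9.81) = 5.11 m.
h = z + ψ = -26.09 + 5.11 = -20.98 m.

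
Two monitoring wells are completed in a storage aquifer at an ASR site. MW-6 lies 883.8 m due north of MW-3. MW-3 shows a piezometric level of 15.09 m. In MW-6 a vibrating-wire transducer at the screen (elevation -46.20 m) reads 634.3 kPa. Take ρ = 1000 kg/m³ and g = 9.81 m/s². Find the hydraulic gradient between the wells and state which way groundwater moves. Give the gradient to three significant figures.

i ≈ 0.00381; groundwater flows toward the south

Total head at MW-3: h = 15.09 m (water level in the piezometer is the total head).
Pressure head at MW-6: ψ = P/(ρg) = 634.3×1000 / (1000 × 9.81) = 64.66 m.
Total head at MW-6: h = z + ψ = -46.20 + 64.66 = 18.46 m.
Head difference: h(MW-3) − h(MW-6) = 15.09 − 18.46 = -3.37 m.
Hydraulic gradient: i = |Δh| / L = 3.37 / 883.8 = 0.00381.
Flow is from higher to lower head: from MW-6 toward MW-3, i.e. toward the south.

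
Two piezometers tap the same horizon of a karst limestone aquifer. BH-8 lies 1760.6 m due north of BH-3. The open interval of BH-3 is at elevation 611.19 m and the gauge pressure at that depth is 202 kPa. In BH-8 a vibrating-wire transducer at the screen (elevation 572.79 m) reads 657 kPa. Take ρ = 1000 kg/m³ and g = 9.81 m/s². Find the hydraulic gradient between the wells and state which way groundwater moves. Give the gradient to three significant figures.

Pressure head at BH-3: ψ = P/(ρg) = 202×1000 / (1000 × 9.81) = 20.59 m.
Total head at BH-3: h = z + ψ = 611.19 + 20.59 = 631.78 m.
Pressure head at BH-8: ψ = P/(ρg) = 657×1000 / (1000 × 9.81) = 66.97 m.
Total head at BH-8: h = z + ψ = 572.79 + 66.97 = 639.76 m.
Head difference: h(BH-3) − h(BH-8) = 631.78 − 639.76 = -7.98 m.
Hydraulic gradient: i = |Δh| / L = 7.98 / 1760.6 = 0.00453.
Flow is from higher to lower head: from BH-8 toward BH-3, i.e. toward the south.

i ≈ 0.00453; groundwater flows toward the south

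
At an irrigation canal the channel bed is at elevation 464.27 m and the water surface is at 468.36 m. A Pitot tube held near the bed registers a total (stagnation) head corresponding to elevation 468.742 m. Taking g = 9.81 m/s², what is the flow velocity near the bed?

Near the bed, under hydrostatic conditions, the piezometric head (z + ψ) equals the free-surface elevation, 468.36 m.
Velocity head = total − piezometric = 468.742 − 468.36 = 0.382 m.
v = √(2g·h_v) = √(2 × 9.81 × 0.382) = 2.74 m/s.

v ≈ 2.74 m/s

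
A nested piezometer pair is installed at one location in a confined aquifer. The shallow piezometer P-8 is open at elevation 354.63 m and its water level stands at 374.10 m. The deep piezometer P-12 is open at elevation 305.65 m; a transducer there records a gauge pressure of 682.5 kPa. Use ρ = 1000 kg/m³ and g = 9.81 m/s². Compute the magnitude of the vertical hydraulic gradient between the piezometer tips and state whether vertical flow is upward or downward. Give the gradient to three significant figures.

Total head at P-8: h = 374.10 m (water level in the standpipe).
Pressure head at P-12: ψ = P/(ρg) = 682.5×1000 / (1000 × 9.81) = 69.57 m.
Total head at P-12: h = z + ψ = 305.65 + 69.57 = 375.22 m.
Δh = h(P-8) − h(P-12) = 374.10 − 375.22 = -1.12 m.
Vertical separation Δz = 354.63 − 305.65 = 48.98 m.
|i_v| = |Δh| / Δz = 1.12 / 48.98 = 0.0229.
Head is higher in the deep piezometer, so vertical flow is upward (discharge condition).

|i_v| ≈ 0.0229; vertical flow is upward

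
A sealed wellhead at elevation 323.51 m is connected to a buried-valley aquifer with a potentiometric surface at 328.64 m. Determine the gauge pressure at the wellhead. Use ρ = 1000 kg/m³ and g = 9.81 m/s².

Head above the cap: Δh = 328.64 − 323.51 = 5.13 m.
P = ρgΔh = 1000 × 9.81 × 5.13 = 50325 Pa ≈ 50.3 kPa.

P ≈ 50.3 kPa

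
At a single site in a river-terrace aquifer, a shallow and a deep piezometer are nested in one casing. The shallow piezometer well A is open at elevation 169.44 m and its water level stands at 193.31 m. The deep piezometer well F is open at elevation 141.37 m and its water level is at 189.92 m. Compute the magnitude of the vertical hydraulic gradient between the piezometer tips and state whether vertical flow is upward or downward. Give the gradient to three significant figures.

|i_v| ≈ 0.121; vertical flow is downward

Total head at well A: h = 193.31 m (water level in the standpipe).
Total head at well F: h = 189.92 m.
Δh = h(well A) − h(well F) = 193.31 − 189.92 = 3.39 m.
Vertical separation Δz = 169.44 − 141.37 = 28.07 m.
|i_v| = |Δh| / Δz = 3.39 / 28.07 = 0.121.
Head is higher in the shallow piezometer, so vertical flow is downward (recharge condition).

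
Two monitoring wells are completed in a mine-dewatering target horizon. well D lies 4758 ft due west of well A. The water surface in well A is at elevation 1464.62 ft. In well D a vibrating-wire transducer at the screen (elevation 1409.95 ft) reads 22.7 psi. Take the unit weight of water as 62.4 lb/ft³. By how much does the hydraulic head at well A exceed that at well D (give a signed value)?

Δh ≈ 2.29 ft

Total head at well A: h = 1464.62 ft (water level in the piezometer is the total head).
Pressure head at well D: ψ = 144·P/γ = 144 × 22.7 / 62.4 = 52.38 ft.
Total head at well D: h = z + ψ = 1409.95 + 52.38 = 1462.33 ft.
Head difference: h(well A) − h(well D) = 1464.62 − 1462.33 = 2.29 ft.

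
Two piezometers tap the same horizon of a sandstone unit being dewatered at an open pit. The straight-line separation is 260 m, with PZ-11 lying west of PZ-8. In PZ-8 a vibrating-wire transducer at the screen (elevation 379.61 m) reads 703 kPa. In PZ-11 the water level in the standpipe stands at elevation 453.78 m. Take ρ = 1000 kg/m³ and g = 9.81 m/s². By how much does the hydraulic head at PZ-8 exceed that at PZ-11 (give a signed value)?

Pressure head at PZ-8: ψ = P/(ρg) = 703×1000 / (1000 × 9.81) = 71.66 m.
Total head at PZ-8: h = z + ψ = 379.61 + 71.66 = 451.27 m.
Total head at PZ-11: h = 453.78 m (water level in the piezometer is the total head).
Head difference: h(PZ-8) − h(PZ-11) = 451.27 − 453.78 = -2.51 m.

Δh ≈ -2.51 m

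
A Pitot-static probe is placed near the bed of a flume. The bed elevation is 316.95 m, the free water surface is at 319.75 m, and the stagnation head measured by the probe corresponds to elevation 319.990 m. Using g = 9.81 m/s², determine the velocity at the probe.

Near the bed, under hydrostatic conditions, the piezometric head (z + ψ) equals the free-surface elevation, 319.75 m.
Velocity head = total − piezometric = 319.990 − 319.75 = 0.240 m.
v = √(2g·h_v) = √(2 × 9.81 × 0.240) = 2.17 m/s.

v ≈ 2.17 m/s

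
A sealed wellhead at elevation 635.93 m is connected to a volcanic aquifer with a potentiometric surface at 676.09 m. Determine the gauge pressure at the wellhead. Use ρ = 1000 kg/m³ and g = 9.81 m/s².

P ≈ 394 kPa

Head above the cap: Δh = 676.09 − 635.93 = 40.16 m.
P = ρgΔh = 1000 × 9.81 × 40.16 = 393970 Pa ≈ 394 kPa.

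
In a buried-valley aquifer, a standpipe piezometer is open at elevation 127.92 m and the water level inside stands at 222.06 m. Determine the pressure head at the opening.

Total head h = 222.06 m (the water-surface elevation in the piezometer).
Pressure head ψ = h − z = 222.06 − 127.92 = 94.14 m.

ψ ≈ 94.14 m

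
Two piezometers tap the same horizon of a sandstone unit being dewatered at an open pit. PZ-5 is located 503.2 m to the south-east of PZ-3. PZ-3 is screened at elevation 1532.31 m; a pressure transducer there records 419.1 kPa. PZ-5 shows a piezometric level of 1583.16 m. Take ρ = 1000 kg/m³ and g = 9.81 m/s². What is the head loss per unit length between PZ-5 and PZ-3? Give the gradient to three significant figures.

Pressure head at PZ-3: ψ = P/(ρg) = 419.1×1000 / (1000 × 9.81) = 42.72 m.
Total head at PZ-3: h = z + ψ = 1532.31 + 42.72 = 1575.03 m.
Total head at PZ-5: h = 1583.16 m (water level in the piezometer is the total head).
Head difference: h(PZ-3) − h(PZ-5) = 1575.03 − 1583.16 = -8.13 m.
Hydraulic gradient: i = |Δh| / L = 8.13 / 503.2 = 0.0162.

i ≈ 0.0162 m/m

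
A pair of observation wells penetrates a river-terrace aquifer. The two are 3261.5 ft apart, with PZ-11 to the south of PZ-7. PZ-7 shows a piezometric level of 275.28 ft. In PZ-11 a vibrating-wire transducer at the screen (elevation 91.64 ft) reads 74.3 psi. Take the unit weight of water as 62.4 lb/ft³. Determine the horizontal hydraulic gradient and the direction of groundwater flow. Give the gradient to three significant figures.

i ≈ 0.00373; groundwater flows toward the south

Total head at PZ-7: h = 275.28 ft (water level in the piezometer is the total head).
Pressure head at PZ-11: ψ = 144·P/γ = 144 × 74.3 / 62.4 = 171.46 ft.
Total head at PZ-11: h = z + ψ = 91.64 + 171.46 = 263.10 ft.
Head difference: h(PZ-7) − h(PZ-11) = 275.28 − 263.10 = 12.18 ft.
Hydraulic gradient: i = |Δh| / L = 12.18 / 3261.5 = 0.00373.
Flow is from higher to lower head: from PZ-7 toward PZ-11, i.e. toward the south.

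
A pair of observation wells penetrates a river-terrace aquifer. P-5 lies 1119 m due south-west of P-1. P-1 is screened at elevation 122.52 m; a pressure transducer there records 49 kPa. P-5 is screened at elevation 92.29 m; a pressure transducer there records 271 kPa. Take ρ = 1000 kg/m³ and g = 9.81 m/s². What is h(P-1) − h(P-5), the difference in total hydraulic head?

Δh ≈ 7.60 m

Pressure head at P-1: ψ = P/(ρg) = 49×1000 / (1000 × 9.81) = 4.99 m.
Total head at P-1: h = z + ψ = 122.52 + 4.99 = 127.51 m.
Pressure head at P-5: ψ = P/(ρg) = 271×1000 / (1000 × 9.81) = 27.62 m.
Total head at P-5: h = z + ψ = 92.29 + 27.62 = 119.91 m.
Head difference: h(P-1) − h(P-5) = 127.51 − 119.91 = 7.60 m.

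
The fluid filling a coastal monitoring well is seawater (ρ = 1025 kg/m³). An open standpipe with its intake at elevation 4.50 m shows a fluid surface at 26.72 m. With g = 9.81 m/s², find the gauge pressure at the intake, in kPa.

Pressure head ψ = h − z = 26.72 − 4.50 = 22.22 m.
P = ρgψ = 1025 × 9.81 × 22.22 = 223428 Pa ≈ 223 kPa.

P ≈ 223 kPa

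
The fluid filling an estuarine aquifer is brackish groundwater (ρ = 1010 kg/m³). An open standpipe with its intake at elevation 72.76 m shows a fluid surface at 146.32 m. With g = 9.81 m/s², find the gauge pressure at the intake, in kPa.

P ≈ 729 kPa

Pressure head ψ = h − z = 146.32 − 72.76 = 73.56 m.
P = ρgψ = 1010 × 9.81 × 73.56 = 728840 Pa ≈ 729 kPa.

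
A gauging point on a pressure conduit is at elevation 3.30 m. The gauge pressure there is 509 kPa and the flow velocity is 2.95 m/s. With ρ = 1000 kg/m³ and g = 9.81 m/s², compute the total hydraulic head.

h ≈ 55.63 m

Pressure head ψ = P/(ρg) = 509×1000 / (1000 × 9.81) = 51.89 m.
Velocity head = v²/(2g) = 2.95² / (2 × 9.81) = 0.444 m.
h = z + ψ + v²/(2g) = 3.30 + 51.89 + 0.444 = 55.63 m.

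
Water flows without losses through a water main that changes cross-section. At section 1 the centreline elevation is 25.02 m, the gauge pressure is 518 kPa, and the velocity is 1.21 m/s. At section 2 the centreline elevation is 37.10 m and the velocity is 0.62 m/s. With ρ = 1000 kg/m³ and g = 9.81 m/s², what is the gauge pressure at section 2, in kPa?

P₂ ≈ 400 kPa

Pressure head at 1: ψ₁ = P₁/(ρg) = 518×1000 / (1000 × 9.81) = 52.80 m.
Velocity heads: v₁²/2g = 1.21²/19.62 = 0.075 m; v₂²/2g = 0.62²/19.62 = 0.020 m.
Total head H = z₁ + ψ₁ + v₁²/2g = 25.02 + 52.80 + 0.075 = 77.89 m.
ψ₂ = H − z₂ − v₂²/2g = 77.89 − 37.10 − 0.020 = 40.77 m.
P₂ = ρgψ₂ = 1000 × 9.81 × 40.77 ≈ 400 kPa.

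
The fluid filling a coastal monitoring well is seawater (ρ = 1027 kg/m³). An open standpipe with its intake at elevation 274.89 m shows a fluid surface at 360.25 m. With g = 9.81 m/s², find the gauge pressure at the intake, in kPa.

P ≈ 860 kPa

Pressure head ψ = h − z = 360.25 − 274.89 = 85.36 m.
P = ρgψ = 1027 × 9.81 × 85.36 = 859991 Pa ≈ 860 kPa.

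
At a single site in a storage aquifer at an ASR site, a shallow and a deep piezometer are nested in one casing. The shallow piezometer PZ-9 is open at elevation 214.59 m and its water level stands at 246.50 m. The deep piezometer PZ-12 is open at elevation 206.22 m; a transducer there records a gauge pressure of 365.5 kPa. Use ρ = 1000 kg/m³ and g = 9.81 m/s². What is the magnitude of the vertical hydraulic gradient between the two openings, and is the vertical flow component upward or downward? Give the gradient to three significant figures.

|i_v| ≈ 0.361; vertical flow is downward

Total head at PZ-9: h = 246.50 m (water level in the standpipe).
Pressure head at PZ-12: ψ = P/(ρg) = 365.5×1000 / (1000 × 9.81) = 37.26 m.
Total head at PZ-12: h = z + ψ = 206.22 + 37.26 = 243.48 m.
Δh = h(PZ-9) − h(PZ-12) = 246.50 − 243.48 = 3.02 m.
Vertical separation Δz = 214.59 − 206.22 = 8.37 m.
|i_v| = |Δh| / Δz = 3.02 / 8.37 = 0.361.
Head is higher in the shallow piezometer, so vertical flow is downward (recharge condition).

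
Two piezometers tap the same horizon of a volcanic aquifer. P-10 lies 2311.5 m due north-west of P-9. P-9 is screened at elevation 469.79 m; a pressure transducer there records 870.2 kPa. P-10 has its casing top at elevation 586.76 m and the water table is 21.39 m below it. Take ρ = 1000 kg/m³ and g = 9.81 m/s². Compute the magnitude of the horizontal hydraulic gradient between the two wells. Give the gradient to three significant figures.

i ≈ 0.00297

Pressure head at P-9: ψ = P/(ρg) = 870.2×1000 / (1000 × 9.81) = 88.71 m.
Total head at P-9: h = z + ψ = 469.79 + 88.71 = 558.50 m.
Total head at P-10: h = 586.76 − 21.39 = 565.37 m.
Head difference: h(P-9) − h(P-10) = 558.50 − 565.37 = -6.87 m.
Hydraulic gradient: i = |Δh| / L = 6.87 / 2311.5 = 0.00297.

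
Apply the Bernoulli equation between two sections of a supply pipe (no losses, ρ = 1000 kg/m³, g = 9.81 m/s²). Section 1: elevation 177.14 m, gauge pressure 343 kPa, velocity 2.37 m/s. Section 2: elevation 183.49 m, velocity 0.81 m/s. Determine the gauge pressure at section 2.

P₂ ≈ 283 kPa

Pressure head at 1: ψ₁ = P₁/(ρg) = 343×1000 / (1000 × 9.81) = 34.96 m.
Velocity heads: v₁²/2g = 2.37²/19.62 = 0.286 m; v₂²/2g = 0.81²/19.62 = 0.033 m.
Total head H = z₁ + ψ₁ + v₁²/2g = 177.14 + 34.96 + 0.286 = 212.39 m.
ψ₂ = H − z₂ − v₂²/2g = 212.39 − 183.49 − 0.033 = 28.87 m.
P₂ = ρgψ₂ = 1000 × 9.81 × 28.87 ≈ 283 kPa.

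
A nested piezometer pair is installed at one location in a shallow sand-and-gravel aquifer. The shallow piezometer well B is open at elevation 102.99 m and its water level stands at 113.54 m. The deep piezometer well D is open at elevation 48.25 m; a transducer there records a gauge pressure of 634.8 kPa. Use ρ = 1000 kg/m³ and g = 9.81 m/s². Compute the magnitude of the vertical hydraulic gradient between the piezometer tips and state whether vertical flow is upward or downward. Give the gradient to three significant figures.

|i_v| ≈ 0.0106; vertical flow is downward

Total head at well B: h = 113.54 m (water level in the standpipe).
Pressure head at well D: ψ = P/(ρg) = 634.8×1000 / (1000 × 9.81) = 64.71 m.
Total head at well D: h = z + ψ = 48.25 + 64.71 = 112.96 m.
Δh = h(well B) − h(well D) = 113.54 − 112.96 = 0.58 m.
Vertical separation Δz = 102.99 − 48.25 = 54.74 m.
|i_v| = |Δh| / Δz = 0.58 / 54.74 = 0.0106.
Head is higher in the shallow piezometer, so vertical flow is downward (recharge condition).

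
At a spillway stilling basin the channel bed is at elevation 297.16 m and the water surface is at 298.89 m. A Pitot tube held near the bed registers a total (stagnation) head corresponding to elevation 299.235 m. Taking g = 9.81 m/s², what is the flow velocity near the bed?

v ≈ 2.60 m/s

Near the bed, under hydrostatic conditions, the piezometric head (z + ψ) equals the free-surface elevation, 298.89 m.
Velocity head = total − piezometric = 299.235 − 298.89 = 0.345 m.
v = √(2g·h_v) = √(2 × 9.81 × 0.345) = 2.60 m/s.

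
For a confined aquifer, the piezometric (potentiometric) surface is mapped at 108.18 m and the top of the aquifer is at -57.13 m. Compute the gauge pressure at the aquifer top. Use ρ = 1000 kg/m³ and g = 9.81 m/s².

P ≈ 1620 kPa

Pressure head at the aquifer top: ψ = h − z = 108.18 − (-57.13) = 165.31 m.
P = ρgψ = 1000 × 9.81 × 165.31 = 1621691 Pa ≈ 1620 kPa.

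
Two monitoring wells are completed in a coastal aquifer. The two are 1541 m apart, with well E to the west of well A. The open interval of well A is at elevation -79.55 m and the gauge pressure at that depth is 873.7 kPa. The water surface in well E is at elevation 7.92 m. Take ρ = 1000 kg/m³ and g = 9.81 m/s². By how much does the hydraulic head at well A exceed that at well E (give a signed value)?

Δh ≈ 1.59 m

Pressure head at well A: ψ = P/(ρg) = 873.7×1000 / (1000 × 9.81) = 89.06 m.
Total head at well A: h = z + ψ = -79.55 + 89.06 = 9.51 m.
Total head at well E: h = 7.92 m (water level in the piezometer is the total head).
Head difference: h(well A) − h(well E) = 9.51 − 7.92 = 1.59 m.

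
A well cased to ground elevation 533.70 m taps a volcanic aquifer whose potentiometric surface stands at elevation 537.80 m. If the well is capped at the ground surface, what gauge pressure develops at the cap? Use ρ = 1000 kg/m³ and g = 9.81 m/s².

Head above the cap: Δh = 537.80 − 533.70 = 4.10 m.
P = ρgΔh = 1000 × 9.81 × 4.10 = 40221 Pa ≈ 40.2 kPa.

P ≈ 40.2 kPa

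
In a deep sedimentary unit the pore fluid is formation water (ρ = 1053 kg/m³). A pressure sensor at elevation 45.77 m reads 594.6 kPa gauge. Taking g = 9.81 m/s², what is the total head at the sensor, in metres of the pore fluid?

ψ = P/(ρg) = 594.6×1000 / (1053 × 9.81) = 57.56 m.
h = z + ψ = 45.77 + 57.56 = 103.33 m.

h ≈ 103.33 m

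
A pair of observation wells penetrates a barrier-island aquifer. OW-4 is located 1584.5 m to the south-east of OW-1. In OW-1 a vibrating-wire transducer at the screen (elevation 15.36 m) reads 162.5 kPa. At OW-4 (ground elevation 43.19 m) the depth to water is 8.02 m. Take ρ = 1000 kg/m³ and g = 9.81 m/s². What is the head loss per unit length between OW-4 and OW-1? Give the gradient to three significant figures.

Pressure head at OW-1: ψ = P/(ρg) = 162.5×1000 / (1000 × 9.81) = 16.56 m.
Total head at OW-1: h = z + ψ = 15.36 + 16.56 = 31.92 m.
Total head at OW-4: h = 43.19 − 8.02 = 35.17 m.
Head difference: h(OW-1) − h(OW-4) = 31.92 − 35.17 = -3.25 m.
Hydraulic gradient: i = |Δh| / L = 3.25 / 1584.5 = 0.00205.

i ≈ 0.00205 m/m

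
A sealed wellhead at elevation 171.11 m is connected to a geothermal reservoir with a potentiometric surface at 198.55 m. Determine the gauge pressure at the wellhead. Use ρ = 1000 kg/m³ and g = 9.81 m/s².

Head above the cap: Δh = 198.55 − 171.11 = 27.44 m.
P = ρgΔh = 1000 × 9.81 × 27.44 = 269186 Pa ≈ 269 kPa.

P ≈ 269 kPa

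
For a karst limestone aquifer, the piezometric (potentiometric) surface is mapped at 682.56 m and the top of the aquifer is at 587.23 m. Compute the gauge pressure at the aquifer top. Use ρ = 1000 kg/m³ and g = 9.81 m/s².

P ≈ 935 kPa

Pressure head at the aquifer top: ψ = h − z = 682.56 − 587.23 = 95.33 m.
P = ρgψ = 1000 × 9.81 × 95.33 = 935187 Pa ≈ 935 kPa.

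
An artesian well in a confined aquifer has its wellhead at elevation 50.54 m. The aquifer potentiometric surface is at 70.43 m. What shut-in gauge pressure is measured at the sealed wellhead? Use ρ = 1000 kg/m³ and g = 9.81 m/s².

P ≈ 195 kPa

Head above the cap: Δh = 70.43 − 50.54 = 19.89 m.
P = ρgΔh = 1000 × 9.81 × 19.89 = 195121 Pa ≈ 195 kPa.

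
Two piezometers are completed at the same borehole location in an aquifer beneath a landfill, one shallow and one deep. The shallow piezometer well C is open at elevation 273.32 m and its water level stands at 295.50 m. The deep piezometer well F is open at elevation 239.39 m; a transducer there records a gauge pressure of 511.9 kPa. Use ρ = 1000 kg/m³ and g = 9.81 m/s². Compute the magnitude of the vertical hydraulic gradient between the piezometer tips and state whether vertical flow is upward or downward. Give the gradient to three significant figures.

|i_v| ≈ 0.116; vertical flow is downward

Total head at well C: h = 295.50 m (water level in the standpipe).
Pressure head at well F: ψ = P/(ρg) = 511.9×1000 / (1000 × 9.81) = 52.18 m.
Total head at well F: h = z + ψ = 239.39 + 52.18 = 291.57 m.
Δh = h(well C) − h(well F) = 295.50 − 291.57 = 3.93 m.
Vertical separation Δz = 273.32 − 239.39 = 33.93 m.
|i_v| = |Δh| / Δz = 3.93 / 33.93 = 0.116.
Head is higher in the shallow piezometer, so vertical flow is downward (recharge condition).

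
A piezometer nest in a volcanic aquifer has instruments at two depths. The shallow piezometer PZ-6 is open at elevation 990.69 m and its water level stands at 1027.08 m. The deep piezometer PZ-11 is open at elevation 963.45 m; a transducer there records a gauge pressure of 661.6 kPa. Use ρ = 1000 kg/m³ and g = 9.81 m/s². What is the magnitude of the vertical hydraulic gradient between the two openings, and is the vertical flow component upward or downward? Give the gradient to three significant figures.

Total head at PZ-6: h = 1027.08 m (water level in the standpipe).
Pressure head at PZ-11: ψ = P/(ρg) = 661.6×1000 / (1000 × 9.81) = 67.44 m.
Total head at PZ-11: h = z + ψ = 963.45 + 67.44 = 1030.89 m.
Δh = h(PZ-6) − h(PZ-11) = 1027.08 − 1030.89 = -3.81 m.
Vertical separation Δz = 990.69 − 963.45 = 27.24 m.
|i_v| = |Δh| / Δz = 3.81 / 27.24 = 0.140.
Head is higher in the deep piezometer, so vertical flow is upward (discharge condition).

|i_v| ≈ 0.140; vertical flow is upward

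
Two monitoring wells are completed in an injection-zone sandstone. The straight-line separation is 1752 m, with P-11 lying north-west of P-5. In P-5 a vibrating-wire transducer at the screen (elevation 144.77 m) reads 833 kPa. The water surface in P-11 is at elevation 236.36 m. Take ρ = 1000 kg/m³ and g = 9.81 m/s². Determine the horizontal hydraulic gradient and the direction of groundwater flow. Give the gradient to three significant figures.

Pressure head at P-5: ψ = P/(ρg) = 833×1000 / (1000 × 9.81) = 84.91 m.
Total head at P-5: h = z + ψ = 144.77 + 84.91 = 229.68 m.
Total head at P-11: h = 236.36 m (water level in the piezometer is the total head).
Head difference: h(P-5) − h(P-11) = 229.68 − 236.36 = -6.68 m.
Hydraulic gradient: i = |Δh| / L = 6.68 / 1752 = 0.00381.
Flow is from higher to lower head: from P-11 toward P-5, i.e. toward the south-east.

i ≈ 0.00381; groundwater flows toward the south-east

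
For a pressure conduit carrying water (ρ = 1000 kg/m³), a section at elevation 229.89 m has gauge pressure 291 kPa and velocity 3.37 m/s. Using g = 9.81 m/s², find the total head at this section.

Pressure head ψ = P/(ρg) = 291×1000 / (1000 × 9.81) = 29.66 m.
Velocity head = v²/(2g) = 3.37² / (2 × 9.81) = 0.579 m.
h = z + ψ + v²/(2g) = 229.89 + 29.66 + 0.579 = 260.13 m.

h ≈ 260.13 m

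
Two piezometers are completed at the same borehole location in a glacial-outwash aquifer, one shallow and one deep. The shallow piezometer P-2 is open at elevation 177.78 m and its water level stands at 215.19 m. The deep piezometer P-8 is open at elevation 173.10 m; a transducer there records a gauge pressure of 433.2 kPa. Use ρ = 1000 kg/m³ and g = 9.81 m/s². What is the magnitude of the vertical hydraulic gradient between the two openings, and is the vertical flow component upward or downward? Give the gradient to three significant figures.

Total head at P-2: h = 215.19 m (water level in the standpipe).
Pressure head at P-8: ψ = P/(ρg) = 433.2×1000 / (1000 × 9.81) = 44.16 m.
Total head at P-8: h = z + ψ = 173.10 + 44.16 = 217.26 m.
Δh = h(P-2) − h(P-8) = 215.19 − 217.26 = -2.07 m.
Vertical separation Δz = 177.78 − 173.10 = 4.68 m.
|i_v| = |Δh| / Δz = 2.07 / 4.68 = 0.442.
Head is higher in the deep piezometer, so vertical flow is upward (discharge condition).

|i_v| ≈ 0.442; vertical flow is upward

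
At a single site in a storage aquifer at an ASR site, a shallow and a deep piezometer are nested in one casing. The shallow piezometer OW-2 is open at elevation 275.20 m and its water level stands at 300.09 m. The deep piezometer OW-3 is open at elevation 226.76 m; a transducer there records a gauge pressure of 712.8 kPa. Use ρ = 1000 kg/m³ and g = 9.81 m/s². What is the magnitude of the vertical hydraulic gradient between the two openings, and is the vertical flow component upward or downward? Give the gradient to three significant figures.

|i_v| ≈ 0.0138; vertical flow is downward

Total head at OW-2: h = 300.09 m (water level in the standpipe).
Pressure head at OW-3: ψ = P/(ρg) = 712.8×1000 / (1000 × 9.81) = 72.66 m.
Total head at OW-3: h = z + ψ = 226.76 + 72.66 = 299.42 m.
Δh = h(OW-2) − h(OW-3) = 300.09 − 299.42 = 0.67 m.
Vertical separation Δz = 275.20 − 226.76 = 48.44 m.
|i_v| = |Δh| / Δz = 0.67 / 48.44 = 0.0138.
Head is higher in the shallow piezometer, so vertical flow is downward (recharge condition).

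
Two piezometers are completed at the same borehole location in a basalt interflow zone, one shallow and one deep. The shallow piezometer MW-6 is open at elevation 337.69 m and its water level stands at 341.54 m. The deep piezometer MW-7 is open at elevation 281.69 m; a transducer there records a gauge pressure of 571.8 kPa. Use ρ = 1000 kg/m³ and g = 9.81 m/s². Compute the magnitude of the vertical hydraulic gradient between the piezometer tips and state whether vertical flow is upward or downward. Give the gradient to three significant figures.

Total head at MW-6: h = 341.54 m (water level in the standpipe).
Pressure head at MW-7: ψ = P/(ρg) = 571.8×1000 / (1000 × 9.81) = 58.29 m.
Total head at MW-7: h = z + ψ = 281.69 + 58.29 = 339.98 m.
Δh = h(MW-6) − h(MW-7) = 341.54 − 339.98 = 1.56 m.
Vertical separation Δz = 337.69 − 281.69 = 56.00 m.
|i_v| = |Δh| / Δz = 1.56 / 56.00 = 0.0279.
Head is higher in the shallow piezometer, so vertical flow is downward (recharge condition).

|i_v| ≈ 0.0279; vertical flow is downward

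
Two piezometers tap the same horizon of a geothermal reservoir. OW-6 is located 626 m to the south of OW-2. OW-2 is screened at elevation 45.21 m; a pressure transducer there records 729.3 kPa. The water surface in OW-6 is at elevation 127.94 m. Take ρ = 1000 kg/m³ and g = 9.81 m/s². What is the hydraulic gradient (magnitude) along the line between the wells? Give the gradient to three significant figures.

Pressure head at OW-2: ψ = P/(ρg) = 729.3×1000 / (1000 × 9.81) = 74.34 m.
Total head at OW-2: h = z + ψ = 45.21 + 74.34 = 119.55 m.
Total head at OW-6: h = 127.94 m (water level in the piezometer is the total head).
Head difference: h(OW-2) − h(OW-6) = 119.55 − 127.94 = -8.39 m.
Hydraulic gradient: i = |Δh| / L = 8.39 / 626 = 0.0134.

i ≈ 0.0134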